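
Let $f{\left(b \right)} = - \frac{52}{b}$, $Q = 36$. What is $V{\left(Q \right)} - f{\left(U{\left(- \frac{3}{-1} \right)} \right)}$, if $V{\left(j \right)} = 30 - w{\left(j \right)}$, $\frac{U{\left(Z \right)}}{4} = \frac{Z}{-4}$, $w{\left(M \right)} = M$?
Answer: $- \frac{70}{3} \approx -23.333$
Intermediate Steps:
$U{\left(Z \right)} = - Z$ ($U{\left(Z \right)} = 4 \frac{Z}{-4} = 4 Z \left(- \frac{1}{4}\right) = 4 \left(- \frac{Z}{4}\right) = - Z$)
$V{\left(j \right)} = 30 - j$
$V{\left(Q \right)} - f{\left(U{\left(- \frac{3}{-1} \right)} \right)} = \left(30 - 36\right) - - \frac{52}{\left(-1\right) \left(- \frac{3}{-1}\right)} = \left(30 - 36\right) - - \frac{52}{\left(-1\right) \left(\left(-3\right) \left(-1\right)\right)} = -6 - - \frac{52}{\left(-1\right) 3} = -6 - - \frac{52}{-3} = -6 - \left(-52\right) \left(- \frac{1}{3}\right) = -6 - \frac{52}{3} = - \frac{70}{3}$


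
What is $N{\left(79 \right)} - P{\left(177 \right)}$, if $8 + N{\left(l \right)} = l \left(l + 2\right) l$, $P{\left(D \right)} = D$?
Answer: $505336$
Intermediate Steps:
$N{\left(l \right)} = -8 + l^{2} \left(2 + l\right)$ ($N{\left(l \right)} = -8 + l \left(l + 2\right) l = -8 + l \left(2 + l\right) l = -8 + l^{2} \left(2 + l\right)$)
$N{\left(79 \right)} - P{\left(177 \right)} = \left(-8 + 79^{3} + 2 \cdot 79^{2}\right) - 177 = \left(-8 + 493039 + 2 \cdot 6241\right) - 177 = \left(-8 + 493039 + 12482\right) - 177 = 505513 - 177 = 505336$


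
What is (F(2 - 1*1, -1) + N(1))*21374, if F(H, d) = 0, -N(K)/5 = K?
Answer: -106870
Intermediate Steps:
N(K) = -5*K
(F(2 - 1*1, -1) + N(1))*21374 = (0 - 5*1)*21374 = (0 - 5)*21374 = -5*21374 = -106870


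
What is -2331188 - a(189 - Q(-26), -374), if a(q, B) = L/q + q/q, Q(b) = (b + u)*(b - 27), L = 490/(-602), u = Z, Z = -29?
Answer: -273257312237/117218 ≈ -2.3312e+6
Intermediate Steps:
u = -29
L = -35/43 (L = 490*(-1/602) = -35/43 ≈ -0.81395)
Q(b) = (-29 + b)*(-27 + b) (Q(b) = (b - 29)*(b - 27) = (-29 + b)*(-27 + b))
a(q, B) = 1 - 35/(43*q) (a(q, B) = -35/(43*q) + q/q = -35/(43*q) + 1 = 1 - 35/(43*q))
-2331188 - a(189 - Q(-26), -374) = -2331188 - (-35/43 + (189 - (783 + (-26)**2 - 56*(-26))))/(189 - (783 + (-26)**2 - 56*(-26))) = -2331188 - (-35/43 + (189 - (783 + 676 + 1456)))/(189 - (783 + 676 + 1456)) = -2331188 - (-35/43 + (189 - 1*2915))/(189 - 1*2915) = -2331188 - (-35/43 + (189 - 2915))/(189 - 2915) = -2331188 - (-35/43 - 2726)/(-2726) = -2331188 - (-1)*(-117253)/(2726*43) = -2331188 - 1*117253/117218 = -2331188 - 117253/117218 = -273257312237/117218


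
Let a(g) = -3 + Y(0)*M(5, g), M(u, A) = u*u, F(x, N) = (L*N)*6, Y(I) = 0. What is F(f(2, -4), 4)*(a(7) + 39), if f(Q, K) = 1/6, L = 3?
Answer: 2592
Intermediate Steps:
f(Q, K) = ⅙
F(x, N) = 18*N (F(x, N) = (3*N)*6 = 18*N)
M(u, A) = u²
a(g) = -3 (a(g) = -3 + 0*5² = -3 + 0*25 = -3 + 0 = -3)
F(f(2, -4), 4)*(a(7) + 39) = (18*4)*(-3 + 39) = 72*36 = 2592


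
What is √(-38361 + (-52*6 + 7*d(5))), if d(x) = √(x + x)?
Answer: √(-38673 + 7*√10) ≈ 196.6*I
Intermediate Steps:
d(x) = √2*√x (d(x) = √(2*x) = √2*√x)
√(-38361 + (-52*6 + 7*d(5))) = √(-38361 + (-52*6 + 7*(√2*√5))) = √(-38361 + (-312 + 7*√10)) = √(-38673 + 7*√10)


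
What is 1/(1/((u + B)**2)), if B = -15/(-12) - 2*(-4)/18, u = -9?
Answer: 69169/1296 ≈ 53.371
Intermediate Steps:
B = 61/36 (B = -15*(-1/12) + 8*(1/18) = 5/4 + 4/9 = 61/36 ≈ 1.6944)
1/(1/((u + B)**2)) = 1/(1/((-9 + 61/36)**2)) = 1/(1/((-263/36)**2)) = 1/(1/(69169/1296)) = 1/(1296/69169) = 69169/1296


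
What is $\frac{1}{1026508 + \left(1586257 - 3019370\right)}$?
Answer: $- \frac{1}{406605} \approx -2.4594 \cdot 10^{-6}$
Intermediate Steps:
$\frac{1}{1026508 + \left(1586257 - 3019370\right)} = \frac{1}{1026508 - 1433113} = \frac{1}{-406605} = - \frac{1}{406605}$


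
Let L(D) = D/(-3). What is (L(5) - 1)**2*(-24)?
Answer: -512/3 ≈ -170.67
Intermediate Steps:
L(D) = -D/3 (L(D) = D*(-1/3) = -D/3)
(L(5) - 1)**2*(-24) = (-1/3*5 - 1)**2*(-24) = (-5/3 - 1)**2*(-24) = (-8/3)**2*(-24) = (64/9)*(-24) = -512/3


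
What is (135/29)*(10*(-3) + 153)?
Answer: 16605/29 ≈ 572.59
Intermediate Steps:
(135/29)*(10*(-3) + 153) = (135*(1/29))*(-30 + 153) = (135/29)*123 = 16605/29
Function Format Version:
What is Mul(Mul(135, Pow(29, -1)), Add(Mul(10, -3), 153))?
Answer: Rational(16605, 29) ≈ 572.59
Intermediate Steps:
Mul(Mul(135, Pow(29, -1)), Add(Mul(10, -3), 153)) = Mul(Mul(135, Rational(1, 29)), Add(-30, 153)) = Mul(Rational(135, 29), 123) = Rational(16605, 29)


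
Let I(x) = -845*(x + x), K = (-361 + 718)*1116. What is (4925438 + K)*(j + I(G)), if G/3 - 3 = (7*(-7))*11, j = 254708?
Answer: 15823696037800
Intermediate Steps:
K = 398412 (K = 357*1116 = 398412)
G = -1608 (G = 9 + 3*((7*(-7))*11) = 9 + 3*(-49*11) = 9 + 3*(-539) = 9 - 1617 = -1608)
I(x) = -1690*x
(4925438 + K)*(j + I(G)) = (4925438 + 398412)*(254708 - 1690*(-1608)) = 5323850*(254708 + 2717520) = 5323850*2972228 = 15823696037800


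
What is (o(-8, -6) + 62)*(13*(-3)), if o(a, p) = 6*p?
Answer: -1014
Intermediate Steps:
(o(-8, -6) + 62)*(13*(-3)) = (6*(-6) + 62)*(13*(-3)) = (-36 + 62)*(-39) = 26*(-39) = -1014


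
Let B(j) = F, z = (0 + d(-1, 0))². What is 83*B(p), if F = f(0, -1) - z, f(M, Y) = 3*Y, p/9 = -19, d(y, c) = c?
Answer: -249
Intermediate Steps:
p = -171 (p = 9*(-19) = -171)
z = 0 (z = (0 + 0)² = 0² = 0)
F = -3 (F = 3*(-1) - 1*0 = -3 + 0 = -3)
B(j) = -3
83*B(p) = 83*(-3) = -249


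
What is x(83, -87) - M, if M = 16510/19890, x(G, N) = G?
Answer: 12572/153 ≈ 82.170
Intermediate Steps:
M = 127/153 (M = 16510*(1/19890) = 127/153 ≈ 0.83007)
x(83, -87) - M = 83 - 1*127/153 = 83 - 127/153 = 12572/153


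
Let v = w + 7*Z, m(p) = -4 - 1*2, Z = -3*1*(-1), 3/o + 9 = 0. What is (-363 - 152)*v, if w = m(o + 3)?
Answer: -7725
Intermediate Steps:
o = -⅓ (o = 3/(-9 + 0) = 3/(-9) = 3*(-⅑) = -⅓ ≈ -0.33333)
Z = 3 (Z = -3*(-1) = 3)
m(p) = -6 (m(p) = -4 - 2 = -6)
w = -6
v = 15 (v = -6 + 7*3 = -6 + 21 = 15)
(-363 - 152)*v = (-363 - 152)*15 = -515*15 = -7725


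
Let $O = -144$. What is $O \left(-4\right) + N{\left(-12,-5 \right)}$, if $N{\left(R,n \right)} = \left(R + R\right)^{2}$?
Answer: $1152$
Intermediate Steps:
$N{\left(R,n \right)} = 4 R^{2}$ ($N{\left(R,n \right)} = \left(2 R\right)^{2} = 4 R^{2}$)
$O \left(-4\right) + N{\left(-12,-5 \right)} = \left(-144\right) \left(-4\right) + 4 \left(-12\right)^{2} = 576 + 4 \cdot 144 = 576 + 576 = 1152$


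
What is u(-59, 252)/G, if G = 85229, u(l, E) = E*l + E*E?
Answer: 48636/85229 ≈ 0.57065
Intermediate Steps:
u(l, E) = E² + E*l (u(l, E) = E*l + E² = E² + E*l)
u(-59, 252)/G = (252*(252 - 59))/85229 = (252*193)*(1/85229) = 48636*(1/85229) = 48636/85229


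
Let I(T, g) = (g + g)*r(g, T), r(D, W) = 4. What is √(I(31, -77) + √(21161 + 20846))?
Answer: √(-616 + √42007) ≈ 20.274*I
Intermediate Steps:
I(T, g) = 8*g (I(T, g) = (g + g)*4 = (2*g)*4 = 8*g)
√(I(31, -77) + √(21161 + 20846)) = √(8*(-77) + √(21161 + 20846)) = √(-616 + √42007)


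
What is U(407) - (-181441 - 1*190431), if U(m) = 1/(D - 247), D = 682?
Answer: 161764321/435 ≈ 3.7187e+5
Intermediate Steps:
U(m) = 1/435 (U(m) = 1/(682 - 247) = 1/435)
U(407) - (-181441 - 1*190431) = 1/435 - (-181441 - 1*190431) = 1/435 - (-181441 - 190431) = 1/435 - 1*(-371872) = 1/435 + 371872 = 161764321/435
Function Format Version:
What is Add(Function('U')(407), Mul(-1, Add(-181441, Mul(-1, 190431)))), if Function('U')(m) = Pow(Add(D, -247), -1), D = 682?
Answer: Rational(161764321, 435) ≈ 3.7187e+5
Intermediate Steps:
Function('U')(m) = Rational(1, 435) (Function('U')(m) = Pow(Add(682, -247), -1) = Pow(435, -1) = Rational(1, 435))
Add(Function('U')(407), Mul(-1, Add(-181441, Mul(-1, 190431)))) = Add(Rational(1, 435), Mul(-1, Add(-181441, Mul(-1, 190431)))) = Add(Rational(1, 435), Mul(-1, Add(-181441, -190431))) = Add(Rational(1, 435), Mul(-1, -371872)) = Add(Rational(1, 435), 371872) = Rational(161764321, 435)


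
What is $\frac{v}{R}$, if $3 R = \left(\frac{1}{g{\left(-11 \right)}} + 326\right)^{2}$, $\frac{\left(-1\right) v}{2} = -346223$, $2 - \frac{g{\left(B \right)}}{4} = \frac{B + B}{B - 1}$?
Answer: $\frac{8309352}{429025} \approx 19.368$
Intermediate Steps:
$g{\left(B \right)} = 8 - \frac{8 B}{-1 + B}$ ($g{\left(B \right)} = 8 - 4 \frac{B + B}{B - 1} = 8 - 4 \frac{2 B}{-1 + B} = 8 - \frac{8 B}{-1 + B}$)
$v = 692446$ ($v = \left(-2\right) \left(-346223\right) = 692446$)
$R = \frac{429025}{12}$ ($R = \frac{\left(\frac{1}{\left(-8\right) \frac{1}{-1 - 11}} + 326\right)^{2}}{3} = \frac{\left(\frac{1}{\left(-8\right) \frac{1}{-12}} + 326\right)^{2}}{3} = \frac{\left(\frac{1}{\left(-8\right) \left(- \frac{1}{12}\right)} + 326\right)^{2}}{3} = \frac{\left(\frac{1}{\frac{2}{3}} + 326\right)^{2}}{3} = \frac{\left(\frac{3}{2} + 326\right)^{2}}{3} = \frac{\left(\frac{655}{2}\right)^{2}}{3} = \frac{1}{3} \cdot \frac{429025}{4} = \frac{429025}{12} \approx 35752.0$)
$\frac{v}{R} = \frac{692446}{\frac{429025}{12}} = 692446 \cdot \frac{12}{429025} = \frac{8309352}{429025}$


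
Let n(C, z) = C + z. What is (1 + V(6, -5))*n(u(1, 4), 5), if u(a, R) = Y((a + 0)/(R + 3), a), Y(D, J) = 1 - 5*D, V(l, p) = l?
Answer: 37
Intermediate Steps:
u(a, R) = 1 - 5*a/(3 + R) (u(a, R) = 1 - 5*(a + 0)/(R + 3) = 1 - 5*a/(3 + R))
(1 + V(6, -5))*n(u(1, 4), 5) = (1 + 6)*((3 + 4 - 5*1)/(3 + 4) + 5) = 7*((3 + 4 - 5)/7 + 5) = 7*((1/7)*2 + 5) = 7*(2/7 + 5) = 7*(37/7) = 37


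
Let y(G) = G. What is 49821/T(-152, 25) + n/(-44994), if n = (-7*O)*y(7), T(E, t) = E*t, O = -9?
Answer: -373886979/28496200 ≈ -13.121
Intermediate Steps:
n = 441 (n = -7*(-9)*7 = 63*7 = 441)
49821/T(-152, 25) + n/(-44994) = 49821/((-152*25)) + 441/(-44994) = 49821/(-3800) + 441*(-1/44994) = 49821*(-1/3800) - 147/14998 = -49821/3800 - 147/14998 = -373886979/28496200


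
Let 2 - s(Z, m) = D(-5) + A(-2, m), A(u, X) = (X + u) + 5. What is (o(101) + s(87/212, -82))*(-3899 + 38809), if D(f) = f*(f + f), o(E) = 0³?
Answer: 1082210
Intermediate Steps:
o(E) = 0
A(u, X) = 5 + X + u
D(f) = 2*f² (D(f) = f*(2*f) = 2*f²)
s(Z, m) = -51 - m (s(Z, m) = 2 - (2*(-5)² + (5 + m - 2)) = 2 - (2*25 + (3 + m)) = 2 - (50 + (3 + m)) = 2 - (53 + m) = 2 + (-53 - m) = -51 - m)
(o(101) + s(87/212, -82))*(-3899 + 38809) = (0 + (-51 - 1*(-82)))*(-3899 + 38809) = (0 + (-51 + 82))*34910 = (0 + 31)*34910 = 31*34910 = 1082210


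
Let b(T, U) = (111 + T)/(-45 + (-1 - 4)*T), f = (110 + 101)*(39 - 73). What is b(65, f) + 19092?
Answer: 3531932/185 ≈ 19092.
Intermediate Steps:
f = -7174 (f = 211*(-34) = -7174)
b(T, U) = (111 + T)/(-45 - 5*T)
b(65, f) + 19092 = (-111 - 1*65)/(5*(9 + 65)) + 19092 = (1/5)*(-111 - 65)/74 + 19092 = (1/5)*(1/74)*(-176) + 19092 = -88/185 + 19092 = 3531932/185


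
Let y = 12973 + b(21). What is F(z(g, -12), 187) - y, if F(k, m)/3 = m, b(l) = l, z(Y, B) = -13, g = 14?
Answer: -12433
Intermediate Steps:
F(k, m) = 3*m
y = 12994 (y = 12973 + 21 = 12994)
F(z(g, -12), 187) - y = 3*187 - 1*12994 = 561 - 12994 = -12433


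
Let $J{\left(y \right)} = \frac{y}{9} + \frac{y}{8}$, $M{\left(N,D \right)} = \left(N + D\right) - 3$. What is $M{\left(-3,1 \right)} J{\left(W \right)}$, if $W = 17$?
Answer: $- \frac{1445}{72} \approx -20.069$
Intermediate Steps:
$M{\left(N,D \right)} = -3 + D + N$ ($M{\left(N,D \right)} = \left(D + N\right) - 3 = -3 + D + N$)
$J{\left(y \right)} = \frac{17 y}{72}$ ($J{\left(y \right)} = y \frac{1}{9} + y \frac{1}{8} = \frac{y}{9} + \frac{y}{8} = \frac{17 y}{72}$)
$M{\left(-3,1 \right)} J{\left(W \right)} = \left(-3 + 1 - 3\right) \frac{17}{72} \cdot 17 = \left(-5\right) \frac{289}{72} = - \frac{1445}{72}$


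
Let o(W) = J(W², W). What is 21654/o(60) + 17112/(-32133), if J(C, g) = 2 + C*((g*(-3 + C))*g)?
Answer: -132951910277707/249657986170711 ≈ -0.53254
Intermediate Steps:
J(C, g) = 2 + C*g²*(-3 + C) (J(C, g) = 2 + C*(g²*(-3 + C)) = 2 + C*g²*(-3 + C))
o(W) = 2 + W⁶ - 3*W⁴ (o(W) = 2 + (W²)²*W² - 3*W²*W² = 2 + W⁴*W² - 3*W⁴ = 2 + W⁶ - 3*W⁴)
21654/o(60) + 17112/(-32133) = 21654/(2 + 60⁶ - 3*60⁴) + 17112/(-32133) = 21654/(2 + 46656000000 - 3*12960000) + 17112*(-1/32133) = 21654/(2 + 46656000000 - 38880000) - 5704/10711 = 21654/46617120002 - 5704/10711 = 21654*(1/46617120002) - 5704/10711 = 10827/23308560001 - 5704/10711 = -132951910277707/249657986170711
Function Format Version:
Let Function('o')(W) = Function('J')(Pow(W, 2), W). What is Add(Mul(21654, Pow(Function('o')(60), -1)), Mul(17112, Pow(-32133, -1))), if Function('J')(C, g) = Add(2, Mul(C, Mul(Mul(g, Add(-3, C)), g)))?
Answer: Rational(-132951910277707, 249657986170711) ≈ -0.53254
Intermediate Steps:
Function('J')(C, g) = Add(2, Mul(C, Pow(g, 2), Add(-3, C))) (Function('J')(C, g) = Add(2, Mul(C, Mul(Pow(g, 2), Add(-3, C)))) = Add(2, Mul(C, Pow(g, 2), Add(-3, C))))
Function('o')(W) = Add(2, Pow(W, 6), Mul(-3, Pow(W, 4))) (Function('o')(W) = Add(2, Mul(Pow(Pow(W, 2), 2), Pow(W, 2)), Mul(-3, Pow(W, 2), Pow(W, 2))) = Add(2, Mul(Pow(W, 4), Pow(W, 2)), Mul(-3, Pow(W, 4))) = Add(2, Pow(W, 6), Mul(-3, Pow(W, 4))))
Add(Mul(21654, Pow(Function('o')(60), -1)), Mul(17112, Pow(-32133, -1))) = Add(Mul(21654, Pow(Add(2, Pow(60, 6), Mul(-3, Pow(60, 4))), -1)), Mul(17112, Pow(-32133, -1))) = Add(Mul(21654, Pow(Add(2, 46656000000, Mul(-3, 12960000)), -1)), Mul(17112, Rational(-1, 32133))) = Add(Mul(21654, Pow(Add(2, 46656000000, -38880000), -1)), Rational(-5704, 10711)) = Add(Mul(21654, Pow(46617120002, -1)), Rational(-5704, 10711)) = Add(Mul(21654, Rational(1, 46617120002)), Rational(-5704, 10711)) = Add(Rational(10827, 23308560001), Rational(-5704, 10711)) = Rational(-132951910277707, 249657986170711)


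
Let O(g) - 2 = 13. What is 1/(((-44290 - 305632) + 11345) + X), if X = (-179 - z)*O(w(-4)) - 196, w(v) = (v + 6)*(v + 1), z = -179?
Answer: -1/338773 ≈ -2.9518e-6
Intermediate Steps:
w(v) = (1 + v)*(6 + v) (w(v) = (6 + v)*(1 + v) = (1 + v)*(6 + v))
O(g) = 15 (O(g) = 2 + 13 = 15)
X = -196 (X = (-179 - 1*(-179))*15 - 196 = (-179 + 179)*15 - 196 = 0*15 - 196 = 0 - 196 = -196)
1/(((-44290 - 305632) + 11345) + X) = 1/(((-44290 - 305632) + 11345) - 196) = 1/((-349922 + 11345) - 196) = 1/(-338577 - 196) = 1/(-338773) = -1/338773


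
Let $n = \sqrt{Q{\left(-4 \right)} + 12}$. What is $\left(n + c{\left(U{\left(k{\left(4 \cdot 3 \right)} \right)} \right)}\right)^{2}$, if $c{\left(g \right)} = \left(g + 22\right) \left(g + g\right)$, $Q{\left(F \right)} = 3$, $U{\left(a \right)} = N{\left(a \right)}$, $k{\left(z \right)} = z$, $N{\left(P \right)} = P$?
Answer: $\left(816 + \sqrt{15}\right)^{2} \approx 6.7219 \cdot 10^{5}$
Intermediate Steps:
$U{\left(a \right)} = a$
$n = \sqrt{15}$ ($n = \sqrt{3 + 12} = \sqrt{15} \approx 3.873$)
$c{\left(g \right)} = 2 g \left(22 + g\right)$ ($c{\left(g \right)} = \left(22 + g\right) 2 g = 2 g \left(22 + g\right)$)
$\left(n + c{\left(U{\left(k{\left(4 \cdot 3 \right)} \right)} \right)}\right)^{2} = \left(\sqrt{15} + 2 \cdot 4 \cdot 3 \left(22 + 4 \cdot 3\right)\right)^{2} = \left(\sqrt{15} + 2 \cdot 12 \left(22 + 12\right)\right)^{2} = \left(\sqrt{15} + 2 \cdot 12 \cdot 34\right)^{2} = \left(\sqrt{15} + 816\right)^{2} = \left(816 + \sqrt{15}\right)^{2}$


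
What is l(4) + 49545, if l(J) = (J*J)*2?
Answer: 49577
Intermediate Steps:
l(J) = 2*J**2 (l(J) = J**2*2 = 2*J**2)
l(4) + 49545 = 2*4**2 + 49545 = 2*16 + 49545 = 32 + 49545 = 49577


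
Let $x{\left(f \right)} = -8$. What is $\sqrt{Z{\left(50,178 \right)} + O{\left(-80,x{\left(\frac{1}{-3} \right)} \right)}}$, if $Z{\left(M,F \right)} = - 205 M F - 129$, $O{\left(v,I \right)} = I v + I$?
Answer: $i \sqrt{1823997} \approx 1350.6 i$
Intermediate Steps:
$O{\left(v,I \right)} = I + I v$
$Z{\left(M,F \right)} = -129 - 205 F M$ ($Z{\left(M,F \right)} = - 205 F M - 129 = -129 - 205 F M$)
$\sqrt{Z{\left(50,178 \right)} + O{\left(-80,x{\left(\frac{1}{-3} \right)} \right)}} = \sqrt{\left(-129 - 36490 \cdot 50\right) - 8 \left(1 - 80\right)} = \sqrt{\left(-129 - 1824500\right) - -632} = \sqrt{-1824629 + 632} = \sqrt{-1823997} = i \sqrt{1823997}$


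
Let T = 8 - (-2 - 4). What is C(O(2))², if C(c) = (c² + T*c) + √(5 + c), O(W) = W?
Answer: (32 + √7)² ≈ 1200.3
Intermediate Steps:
T = 14 (T = 8 - 1*(-6) = 8 + 6 = 14)
C(c) = c² + √(5 + c) + 14*c (C(c) = (c² + 14*c) + √(5 + c) = c² + √(5 + c) + 14*c)
C(O(2))² = (2² + √(5 + 2) + 14*2)² = (4 + √7 + 28)² = (32 + √7)²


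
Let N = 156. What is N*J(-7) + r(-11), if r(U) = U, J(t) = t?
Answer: -1103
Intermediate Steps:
N*J(-7) + r(-11) = 156*(-7) - 11 = -1092 - 11 = -1103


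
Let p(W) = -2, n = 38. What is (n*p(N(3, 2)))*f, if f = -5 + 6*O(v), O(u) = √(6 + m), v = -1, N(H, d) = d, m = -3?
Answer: 380 - 456*√3 ≈ -409.81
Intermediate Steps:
O(u) = √3 (O(u) = √(6 - 3) = √3)
f = -5 + 6*√3 ≈ 5.3923
(n*p(N(3, 2)))*f = (38*(-2))*(-5 + 6*√3) = -76*(-5 + 6*√3) = 380 - 456*√3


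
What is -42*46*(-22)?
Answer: 42504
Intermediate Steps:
-42*46*(-22) = -1932*(-22) = 42504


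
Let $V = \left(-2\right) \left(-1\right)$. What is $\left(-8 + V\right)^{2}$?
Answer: $36$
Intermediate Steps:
$V = 2$
$\left(-8 + V\right)^{2} = \left(-8 + 2\right)^{2} = \left(-6\right)^{2} = 36$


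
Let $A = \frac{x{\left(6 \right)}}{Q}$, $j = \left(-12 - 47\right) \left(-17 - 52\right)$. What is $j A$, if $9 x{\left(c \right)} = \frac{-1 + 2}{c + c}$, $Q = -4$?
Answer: $- \frac{1357}{144} \approx -9.4236$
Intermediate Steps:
$j = 4071$ ($j = \left(-59\right) \left(-69\right) = 4071$)
$x{\left(c \right)} = \frac{1}{18 c}$ ($x{\left(c \right)} = \frac{\left(-1 + 2\right) \frac{1}{c + c}}{9} = \frac{1 \frac{1}{2 c}}{9} = \frac{\frac{1}{2} \frac{1}{c}}{9} = \frac{1}{18 c}$)
$A = - \frac{1}{432}$ ($A = \frac{\frac{1}{18} \cdot \frac{1}{6}}{-4} = \frac{1}{18} \cdot \frac{1}{6} \left(- \frac{1}{4}\right) = \frac{1}{108} \left(- \frac{1}{4}\right) = - \frac{1}{432} \approx -0.0023148$)
$j A = 4071 \left(- \frac{1}{432}\right) = - \frac{1357}{144}$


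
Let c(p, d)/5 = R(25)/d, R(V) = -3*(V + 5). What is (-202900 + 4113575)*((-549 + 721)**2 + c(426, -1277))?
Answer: 147742243352150/1277 ≈ 1.1569e+11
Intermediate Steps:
R(V) = -15 - 3*V (R(V) = -3*(5 + V) = -15 - 3*V)
c(p, d) = -450/d (c(p, d) = 5*((-15 - 3*25)/d) = 5*((-15 - 75)/d) = 5*(-90/d) = -450/d)
(-202900 + 4113575)*((-549 + 721)**2 + c(426, -1277)) = (-202900 + 4113575)*((-549 + 721)**2 - 450/(-1277)) = 3910675*(172**2 - 450*(-1/1277)) = 3910675*(29584 + 450/1277) = 3910675*(37779218/1277) = 147742243352150/1277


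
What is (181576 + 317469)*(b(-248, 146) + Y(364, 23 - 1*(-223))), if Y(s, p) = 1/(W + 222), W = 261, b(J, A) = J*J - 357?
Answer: 14738796028090/483 ≈ 3.0515e+10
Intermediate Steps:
b(J, A) = -357 + J² (b(J, A) = J² - 357 = -357 + J²)
Y(s, p) = 1/483 (Y(s, p) = 1/(261 + 222) = 1/483)
(181576 + 317469)*(b(-248, 146) + Y(364, 23 - 1*(-223))) = (181576 + 317469)*((-357 + (-248)²) + 1/483) = 499045*((-357 + 61504) + 1/483) = 499045*(61147 + 1/483) = 499045*(29534002/483) = 14738796028090/483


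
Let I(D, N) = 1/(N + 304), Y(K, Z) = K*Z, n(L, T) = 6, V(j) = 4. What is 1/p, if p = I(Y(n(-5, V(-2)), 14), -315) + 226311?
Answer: 11/2489420 ≈ 4.4187e-6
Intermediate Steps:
I(D, N) = 1/(304 + N)
p = 2489420/11 (p = 1/(304 - 315) + 226311 = 1/(-11) + 226311 = -1/11 + 226311 = 2489420/11 ≈ 2.2631e+5)
1/p = 1/(2489420/11) = 11/2489420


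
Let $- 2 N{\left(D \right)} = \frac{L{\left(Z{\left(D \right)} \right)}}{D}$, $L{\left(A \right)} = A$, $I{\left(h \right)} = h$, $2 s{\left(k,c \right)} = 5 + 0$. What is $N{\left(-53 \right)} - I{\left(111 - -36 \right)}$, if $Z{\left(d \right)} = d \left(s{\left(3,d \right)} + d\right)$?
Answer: $- \frac{487}{4} \approx -121.75$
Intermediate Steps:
$s{\left(k,c \right)} = \frac{5}{2}$ ($s{\left(k,c \right)} = \frac{5 + 0}{2} = \frac{1}{2} \cdot 5 = \frac{5}{2}$)
$Z{\left(d \right)} = d \left(\frac{5}{2} + d\right)$
$N{\left(D \right)} = - \frac{5}{4} - \frac{D}{2}$ ($N{\left(D \right)} = - \frac{\frac{D \left(5 + 2 D\right)}{2} \frac{1}{D}}{2} = - \frac{\frac{5}{2} + D}{2} = - \frac{5}{4} - \frac{D}{2}$)
$N{\left(-53 \right)} - I{\left(111 - -36 \right)} = \left(- \frac{5}{4} - - \frac{53}{2}\right) - \left(111 - -36\right) = \left(- \frac{5}{4} + \frac{53}{2}\right) - \left(111 + 36\right) = \frac{101}{4} - 147 = - \frac{487}{4}$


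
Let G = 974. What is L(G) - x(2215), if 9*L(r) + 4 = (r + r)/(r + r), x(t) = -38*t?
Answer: 252509/3 ≈ 84170.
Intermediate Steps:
L(r) = -⅓ (L(r) = -4/9 + ((r + r)/(r + r))/9 = -4/9 + ((2*r)/((2*r)))/9 = -4/9 + ((2*r)*(1/(2*r)))/9 = -4/9 + (⅑)*1 = -4/9 + ⅑ = -⅓)
L(G) - x(2215) = -⅓ - (-38)*2215 = -⅓ - 1*(-84170) = -⅓ + 84170 = 252509/3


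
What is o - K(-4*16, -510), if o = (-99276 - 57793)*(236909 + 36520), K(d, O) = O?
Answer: -42947219091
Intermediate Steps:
o = -42947219601 (o = -157069*273429 = -42947219601)
o - K(-4*16, -510) = -42947219601 - 1*(-510) = -42947219601 + 510 = -42947219091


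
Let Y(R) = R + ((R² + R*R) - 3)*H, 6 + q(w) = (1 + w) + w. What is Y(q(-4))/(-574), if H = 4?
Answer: -1327/574 ≈ -2.3118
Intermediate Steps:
q(w) = -5 + 2*w (q(w) = -6 + ((1 + w) + w) = -6 + (1 + 2*w) = -5 + 2*w)
Y(R) = -12 + R + 8*R² (Y(R) = R + ((R² + R*R) - 3)*4 = R + ((R² + R²) - 3)*4 = R + (2*R² - 3)*4 = R + (-3 + 2*R²)*4 = R + (-12 + 8*R²) = -12 + R + 8*R²)
Y(q(-4))/(-574) = (-12 + (-5 + 2*(-4)) + 8*(-5 + 2*(-4))²)/(-574) = (-12 + (-5 - 8) + 8*(-5 - 8)²)*(-1/574) = (-12 - 13 + 8*(-13)²)*(-1/574) = (-12 - 13 + 8*169)*(-1/574) = (-12 - 13 + 1352)*(-1/574) = 1327*(-1/574) = -1327/574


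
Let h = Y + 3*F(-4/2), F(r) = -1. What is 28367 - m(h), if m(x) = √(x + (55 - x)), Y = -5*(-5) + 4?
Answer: 28367 - √55 ≈ 28360.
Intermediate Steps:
Y = 29 (Y = 25 + 4 = 29)
h = 26 (h = 29 + 3*(-1) = 29 - 3 = 26)
m(x) = √55
28367 - m(h) = 28367 - √55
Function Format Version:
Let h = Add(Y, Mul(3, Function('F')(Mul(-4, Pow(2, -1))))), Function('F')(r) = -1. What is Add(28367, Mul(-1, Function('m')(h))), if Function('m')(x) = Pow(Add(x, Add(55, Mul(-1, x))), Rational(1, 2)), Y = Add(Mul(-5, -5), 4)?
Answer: Add(28367, Mul(-1, Pow(55, Rational(1, 2)))) ≈ 28360.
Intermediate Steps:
Y = 29 (Y = Add(25, 4) = 29)
h = 26 (h = Add(29, Mul(3, -1)) = Add(29, -3) = 26)
Function('m')(x) = Pow(55, Rational(1, 2))
Add(28367, Mul(-1, Function('m')(h))) = Add(28367, Mul(-1, Pow(55, Rational(1, 2))))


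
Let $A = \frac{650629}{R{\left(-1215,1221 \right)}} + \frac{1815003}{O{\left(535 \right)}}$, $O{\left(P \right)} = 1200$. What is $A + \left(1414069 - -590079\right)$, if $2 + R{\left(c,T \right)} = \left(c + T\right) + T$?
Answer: $\frac{5617336559}{2800} \approx 2.0062 \cdot 10^{6}$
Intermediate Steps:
$R{\left(c,T \right)} = -2 + c + 2 T$ ($R{\left(c,T \right)} = -2 + \left(\left(c + T\right) + T\right) = -2 + \left(\left(T + c\right) + T\right) = -2 + \left(c + 2 T\right) = -2 + c + 2 T$)
$A = \frac{5722159}{2800}$ ($A = \frac{650629}{-2 - 1215 + 2 \cdot 1221} + \frac{1815003}{1200} = \frac{650629}{-2 - 1215 + 2442} + 1815003 \cdot \frac{1}{1200} = \frac{650629}{1225} + \frac{605001}{400} = 650629 \cdot \frac{1}{1225} + \frac{605001}{400} = \frac{92947}{175} + \frac{605001}{400} = \frac{5722159}{2800} \approx 2043.6$)
$A + \left(1414069 - -590079\right) = \frac{5722159}{2800} + \left(1414069 - -590079\right) = \frac{5722159}{2800} + \left(1414069 + 590079\right) = \frac{5722159}{2800} + 2004148 = \frac{5617336559}{2800}$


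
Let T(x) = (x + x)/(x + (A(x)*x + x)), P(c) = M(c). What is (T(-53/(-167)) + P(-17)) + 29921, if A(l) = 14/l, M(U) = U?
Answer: 36542741/1222 ≈ 29904.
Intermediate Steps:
P(c) = c
T(x) = 2*x/(14 + 2*x) (T(x) = (x + x)/(x + ((14/x)*x + x)) = (2*x)/(x + (14 + x)) = (2*x)/(14 + 2*x) = 2*x/(14 + 2*x))
(T(-53/(-167)) + P(-17)) + 29921 = ((-53/(-167))/(7 - 53/(-167)) - 17) + 29921 = ((-53*(-1/167))/(7 - 53*(-1/167)) - 17) + 29921 = (53/(167*(7 + 53/167)) - 17) + 29921 = (53/(167*(1222/167)) - 17) + 29921 = ((53/167)*(167/1222) - 17) + 29921 = (53/1222 - 17) + 29921 = -20721/1222 + 29921 = 36542741/1222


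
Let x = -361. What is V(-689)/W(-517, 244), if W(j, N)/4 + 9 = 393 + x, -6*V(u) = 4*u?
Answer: 689/138 ≈ 4.9928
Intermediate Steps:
V(u) = -2*u/3
W(j, N) = 92 (W(j, N) = -36 + 4*(393 - 361) = -36 + 4*32 = -36 + 128 = 92)
V(-689)/W(-517, 244) = -2/3*(-689)/92 = (1378/3)*(1/92) = 689/138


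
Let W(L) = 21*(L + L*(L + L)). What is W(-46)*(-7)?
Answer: -615342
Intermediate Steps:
W(L) = 21*L + 42*L**2 (W(L) = 21*(L + L*(2*L)) = 21*(L + 2*L**2) = 21*L + 42*L**2)
W(-46)*(-7) = (21*(-46)*(1 + 2*(-46)))*(-7) = (21*(-46)*(1 - 92))*(-7) = (21*(-46)*(-91))*(-7) = 87906*(-7) = -615342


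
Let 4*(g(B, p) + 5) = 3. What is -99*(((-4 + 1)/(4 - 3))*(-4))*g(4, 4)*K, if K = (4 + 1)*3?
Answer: 75735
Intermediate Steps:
K = 15 (K = 5*3 = 15)
g(B, p) = -17/4 (g(B, p) = -5 + (1/4)*3 = -5 + 3/4 = -17/4)
-99*(((-4 + 1)/(4 - 3))*(-4))*g(4, 4)*K = -99*(((-4 + 1)/(4 - 3))*(-4))*(-17/4)*15 = -99*(-3/1*(-4))*(-17/4)*15 = -99*(-3*1*(-4))*(-17/4)*15 = -99*-3*(-4)*(-17/4)*15 = -99*12*(-17/4)*15 = -(-5049)*15 = -99*(-765) = 75735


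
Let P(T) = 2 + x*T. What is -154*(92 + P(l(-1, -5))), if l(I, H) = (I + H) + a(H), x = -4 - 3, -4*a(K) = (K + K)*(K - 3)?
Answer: -42504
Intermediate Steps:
a(K) = -K*(-3 + K)/2 (a(K) = -(K + K)*(K - 3)/4 = -2*K*(-3 + K)/4 = -K*(-3 + K)/2)
x = -7
l(I, H) = H + I + H*(3 - H)/2 (l(I, H) = (I + H) + H*(3 - H)/2 = (H + I) + H*(3 - H)/2 = H + I + H*(3 - H)/2)
P(T) = 2 - 7*T
-154*(92 + P(l(-1, -5))) = -154*(92 + (2 - 7*(-5 - 1 - 1/2*(-5)*(-3 - 5)))) = -154*(92 + (2 - 7*(-5 - 1 - 1/2*(-5)*(-8)))) = -154*(92 + (2 - 7*(-5 - 1 - 20))) = -154*(92 + (2 - 7*(-26))) = -154*(92 + (2 + 182)) = -154*(92 + 184) = -154*276 = -42504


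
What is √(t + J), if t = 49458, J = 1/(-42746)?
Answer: √90370672237582/42746 ≈ 222.39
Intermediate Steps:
J = -1/42746 ≈ -2.3394e-5
√(t + J) = √(49458 - 1/42746) = √(2114131667/42746) = √90370672237582/42746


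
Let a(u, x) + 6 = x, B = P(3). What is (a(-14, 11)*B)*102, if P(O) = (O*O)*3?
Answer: 13770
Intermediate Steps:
P(O) = 3*O² (P(O) = O²*3 = 3*O²)
B = 27 (B = 3*3² = 3*9 = 27)
a(u, x) = -6 + x
(a(-14, 11)*B)*102 = ((-6 + 11)*27)*102 = (5*27)*102 = 135*102 = 13770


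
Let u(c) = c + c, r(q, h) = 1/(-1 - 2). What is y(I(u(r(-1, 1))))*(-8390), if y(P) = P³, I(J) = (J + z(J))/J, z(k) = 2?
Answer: 67120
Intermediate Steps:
r(q, h) = -⅓ (r(q, h) = 1/(-3) = -⅓)
u(c) = 2*c
I(J) = (2 + J)/J (I(J) = (J + 2)/J = (2 + J)/J)
y(I(u(r(-1, 1))))*(-8390) = ((2 + 2*(-⅓))/((2*(-⅓))))³*(-8390) = ((2 - ⅔)/(-⅔))³*(-8390) = (-3/2*4/3)³*(-8390) = (-2)³*(-8390) = -8*(-8390) = 67120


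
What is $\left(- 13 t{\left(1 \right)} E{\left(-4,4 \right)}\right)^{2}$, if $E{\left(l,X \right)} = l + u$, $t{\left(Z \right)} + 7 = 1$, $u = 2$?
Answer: $24336$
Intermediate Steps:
$t{\left(Z \right)} = -6$ ($t{\left(Z \right)} = -7 + 1 = -6$)
$E{\left(l,X \right)} = 2 + l$ ($E{\left(l,X \right)} = l + 2 = 2 + l$)
$\left(- 13 t{\left(1 \right)} E{\left(-4,4 \right)}\right)^{2} = \left(- 13 \left(- 6 \left(2 - 4\right)\right)\right)^{2} = \left(- 13 \left(\left(-6\right) \left(-2\right)\right)\right)^{2} = \left(\left(-13\right) 12\right)^{2} = \left(-156\right)^{2} = 24336$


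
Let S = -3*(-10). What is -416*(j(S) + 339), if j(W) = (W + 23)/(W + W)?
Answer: -2120872/15 ≈ -1.4139e+5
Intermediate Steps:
S = 30
j(W) = (23 + W)/(2*W) (j(W) = (23 + W)/((2*W)) = (23 + W)*(1/(2*W)) = (23 + W)/(2*W))
-416*(j(S) + 339) = -416*((½)*(23 + 30)/30 + 339) = -416*((½)*(1/30)*53 + 339) = -416*(53/60 + 339) = -416*20393/60 = -2120872/15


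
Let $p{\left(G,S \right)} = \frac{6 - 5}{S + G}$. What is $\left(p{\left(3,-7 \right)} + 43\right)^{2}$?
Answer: $\frac{29241}{16} \approx 1827.6$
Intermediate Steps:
$p{\left(G,S \right)} = \frac{1}{G + S}$ ($p{\left(G,S \right)} = 1 \frac{1}{G + S} = \frac{1}{G + S}$)
$\left(p{\left(3,-7 \right)} + 43\right)^{2} = \left(\frac{1}{3 - 7} + 43\right)^{2} = \left(\frac{1}{-4} + 43\right)^{2} = \left(- \frac{1}{4} + 43\right)^{2} = \left(\frac{171}{4}\right)^{2} = \frac{29241}{16}$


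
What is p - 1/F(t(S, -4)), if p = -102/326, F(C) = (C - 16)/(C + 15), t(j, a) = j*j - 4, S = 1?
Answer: 987/3097 ≈ 0.31870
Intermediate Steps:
t(j, a) = -4 + j² (t(j, a) = j² - 4 = -4 + j²)
F(C) = (-16 + C)/(15 + C)
p = -51/163 (p = -102*1/326 = -51/163 ≈ -0.31288)
p - 1/F(t(S, -4)) = -51/163 - 1/((-16 + (-4 + 1²))/(15 + (-4 + 1²))) = -51/163 - 1/((-16 + (-4 + 1))/(15 + (-4 + 1))) = -51/163 - 1/((-16 - 3)/(15 - 3)) = -51/163 - 1/(-19/12) = -51/163 - 1*(-12/19) = -51/163 + 12/19 = 987/3097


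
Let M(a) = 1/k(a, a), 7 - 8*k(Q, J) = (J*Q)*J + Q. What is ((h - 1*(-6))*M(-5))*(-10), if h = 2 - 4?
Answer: -320/137 ≈ -2.3358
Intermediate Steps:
k(Q, J) = 7/8 - Q/8 - Q*J²/8 (k(Q, J) = 7/8 - ((J*Q)*J + Q)/8 = 7/8 - (Q*J² + Q)/8 = 7/8 - (Q + Q*J²)/8 = 7/8 + (-Q/8 - Q*J²/8) = 7/8 - Q/8 - Q*J²/8)
h = -2
M(a) = 1/(7/8 - a/8 - a³/8) (M(a) = 1/(7/8 - a/8 - a*a²/8) = 1/(7/8 - a/8 - a³/8))
((h - 1*(-6))*M(-5))*(-10) = ((-2 - 1*(-6))*(-8/(-7 - 5 + (-5)³)))*(-10) = ((-2 + 6)*(-8/(-7 - 5 - 125)))*(-10) = (4*(-8/(-137)))*(-10) = (4*(-8*(-1/137)))*(-10) = (4*(8/137))*(-10) = (32/137)*(-10) = -320/137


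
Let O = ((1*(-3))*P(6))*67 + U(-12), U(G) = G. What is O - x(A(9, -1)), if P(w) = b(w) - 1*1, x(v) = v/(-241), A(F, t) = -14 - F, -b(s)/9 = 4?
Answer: 1789402/241 ≈ 7424.9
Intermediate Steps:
b(s) = -36 (b(s) = -9*4 = -36)
x(v) = -v/241 (x(v) = v*(-1/241) = -v/241)
P(w) = -37 (P(w) = -36 - 1*1 = -36 - 1 = -37)
O = 7425 (O = ((1*(-3))*(-37))*67 - 12 = -3*(-37)*67 - 12 = 111*67 - 12 = 7437 - 12 = 7425)
O - x(A(9, -1)) = 7425 - (-1)*(-14 - 1*9)/241 = 7425 - (-1)*(-14 - 9)/241 = 7425 - (-1)*(-23)/241 = 7425 - 1*23/241 = 7425 - 23/241 = 1789402/241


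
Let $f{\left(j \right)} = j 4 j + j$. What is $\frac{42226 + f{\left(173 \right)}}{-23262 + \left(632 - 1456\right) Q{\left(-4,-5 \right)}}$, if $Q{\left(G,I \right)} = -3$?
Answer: $- \frac{32423}{4158} \approx -7.7977$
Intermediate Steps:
$f{\left(j \right)} = j + 4 j^{2}$ ($f{\left(j \right)} = 4 j j + j = 4 j^{2} + j = j + 4 j^{2}$)
$\frac{42226 + f{\left(173 \right)}}{-23262 + \left(632 - 1456\right) Q{\left(-4,-5 \right)}} = \frac{42226 + 173 \left(1 + 4 \cdot 173\right)}{-23262 + \left(632 - 1456\right) \left(-3\right)} = \frac{42226 + 173 \left(1 + 692\right)}{-23262 - -2472} = \frac{42226 + 173 \cdot 693}{-23262 + 2472} = \frac{42226 + 119889}{-20790} = 162115 \left(- \frac{1}{20790}\right) = - \frac{32423}{4158}$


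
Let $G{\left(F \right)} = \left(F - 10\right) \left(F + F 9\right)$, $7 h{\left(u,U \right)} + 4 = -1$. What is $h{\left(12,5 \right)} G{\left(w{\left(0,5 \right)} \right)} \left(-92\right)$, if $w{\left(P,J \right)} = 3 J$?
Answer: $\frac{345000}{7} \approx 49286.0$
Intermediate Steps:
$h{\left(u,U \right)} = - \frac{5}{7}$ ($h{\left(u,U \right)} = - \frac{4}{7} + \frac{1}{7} \left(-1\right) = - \frac{4}{7} - \frac{1}{7} = - \frac{5}{7}$)
$G{\left(F \right)} = 10 F \left(-10 + F\right)$ ($G{\left(F \right)} = \left(-10 + F\right) \left(F + 9 F\right) = \left(-10 + F\right) 10 F = 10 F \left(-10 + F\right)$)
$h{\left(12,5 \right)} G{\left(w{\left(0,5 \right)} \right)} \left(-92\right) = - \frac{5 \cdot 10 \cdot 3 \cdot 5 \left(-10 + 3 \cdot 5\right)}{7} \left(-92\right) = - \frac{5 \cdot 10 \cdot 15 \left(-10 + 15\right)}{7} \left(-92\right) = - \frac{5 \cdot 10 \cdot 15 \cdot 5}{7} \left(-92\right) = \left(- \frac{5}{7}\right) 750 \left(-92\right) = \left(- \frac{3750}{7}\right) \left(-92\right) = \frac{345000}{7}$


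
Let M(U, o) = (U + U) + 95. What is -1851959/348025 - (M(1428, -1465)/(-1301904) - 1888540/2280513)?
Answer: -1546817500388827531/344429785364871600 ≈ -4.4910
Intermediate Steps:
M(U, o) = 95 + 2*U (M(U, o) = 2*U + 95 = 95 + 2*U)
-1851959/348025 - (M(1428, -1465)/(-1301904) - 1888540/2280513) = -1851959/348025 - ((95 + 2*1428)/(-1301904) - 1888540/2280513) = -1851959*1/348025 - ((95 + 2856)*(-1/1301904) - 1888540*1/2280513) = -1851959/348025 - (2951*(-1/1301904) - 1888540/2280513) = -1851959/348025 - (-2951/1301904 - 1888540/2280513) = -1851959/348025 - 1*(-821809191341/989669665584) = -1851959/348025 + 821809191341/989669665584 = -1546817500388827531/344429785364871600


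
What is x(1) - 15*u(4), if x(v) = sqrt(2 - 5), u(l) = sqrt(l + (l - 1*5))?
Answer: sqrt(3)*(-15 + I) ≈ -25.981 + 1.732*I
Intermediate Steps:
u(l) = sqrt(-5 + 2*l) (u(l) = sqrt(l + (l - 5)) = sqrt(l + (-5 + l)) = sqrt(-5 + 2*l))
x(v) = I*sqrt(3) (x(v) = sqrt(-3) = I*sqrt(3))
x(1) - 15*u(4) = I*sqrt(3) - 15*sqrt(-5 + 2*4) = I*sqrt(3) - 15*sqrt(-5 + 8) = I*sqrt(3) - 15*sqrt(3) = -15*sqrt(3) + I*sqrt(3)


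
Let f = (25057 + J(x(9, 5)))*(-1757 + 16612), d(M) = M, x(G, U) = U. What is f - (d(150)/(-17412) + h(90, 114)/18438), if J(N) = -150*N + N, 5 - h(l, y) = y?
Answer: 4831083797964757/13376769 ≈ 3.6115e+8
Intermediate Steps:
h(l, y) = 5 - y
J(N) = -149*N
f = 361154760 (f = (25057 - 149*5)*(-1757 + 16612) = (25057 - 745)*14855 = 24312*14855 = 361154760)
f - (d(150)/(-17412) + h(90, 114)/18438) = 361154760 - (150/(-17412) + (5 - 1*114)/18438) = 361154760 - (150*(-1/17412) + (5 - 114)*(1/18438)) = 361154760 - (-25/2902 - 109*1/18438) = 361154760 - (-25/2902 - 109/18438) = 361154760 - 1*(-194317/13376769) = 361154760 + 194317/13376769 = 4831083797964757/13376769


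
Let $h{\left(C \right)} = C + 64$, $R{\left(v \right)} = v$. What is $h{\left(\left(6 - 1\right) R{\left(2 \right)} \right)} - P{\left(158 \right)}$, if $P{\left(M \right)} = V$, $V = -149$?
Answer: $223$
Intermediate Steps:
$P{\left(M \right)} = -149$
$h{\left(C \right)} = 64 + C$
$h{\left(\left(6 - 1\right) R{\left(2 \right)} \right)} - P{\left(158 \right)} = \left(64 + \left(6 - 1\right) 2\right) - -149 = \left(64 + 5 \cdot 2\right) + 149 = \left(64 + 10\right) + 149 = 74 + 149 = 223$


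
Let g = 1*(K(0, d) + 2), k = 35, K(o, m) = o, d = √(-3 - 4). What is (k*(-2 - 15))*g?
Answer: -1190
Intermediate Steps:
d = I*√7 (d = √(-7) = I*√7 ≈ 2.6458*I)
g = 2 (g = 1*(0 + 2) = 1*2 = 2)
(k*(-2 - 15))*g = (35*(-2 - 15))*2 = (35*(-17))*2 = -595*2 = -1190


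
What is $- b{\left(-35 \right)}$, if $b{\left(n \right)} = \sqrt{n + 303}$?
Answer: $- 2 \sqrt{67} \approx -16.371$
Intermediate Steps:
$b{\left(n \right)} = \sqrt{303 + n}$
$- b{\left(-35 \right)} = - \sqrt{303 - 35} = - \sqrt{268} = - 2 \sqrt{67}$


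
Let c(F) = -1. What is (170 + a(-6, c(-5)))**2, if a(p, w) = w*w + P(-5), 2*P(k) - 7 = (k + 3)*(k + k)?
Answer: 136161/4 ≈ 34040.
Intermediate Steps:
P(k) = 7/2 + k*(3 + k) (P(k) = 7/2 + ((k + 3)*(k + k))/2 = 7/2 + ((3 + k)*(2*k))/2 = 7/2 + (2*k*(3 + k))/2 = 7/2 + k*(3 + k))
a(p, w) = 27/2 + w**2 (a(p, w) = w*w + (7/2 + (-5)**2 + 3*(-5)) = w**2 + (7/2 + 25 - 15) = w**2 + 27/2 = 27/2 + w**2)
(170 + a(-6, c(-5)))**2 = (170 + (27/2 + (-1)**2))**2 = (170 + (27/2 + 1))**2 = (170 + 29/2)**2 = (369/2)**2 = 136161/4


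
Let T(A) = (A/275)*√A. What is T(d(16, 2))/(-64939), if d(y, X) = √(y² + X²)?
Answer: -2*√2*65^(¾)/17858225 ≈ -3.6257e-6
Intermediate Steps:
d(y, X) = √(X² + y²)
T(A) = A^(3/2)/275 (T(A) = (A*(1/275))*√A = (A/275)*√A = A^(3/2)/275)
T(d(16, 2))/(-64939) = ((√(2² + 16²))^(3/2)/275)/(-64939) = ((√(4 + 256))^(3/2)/275)*(-1/64939) = ((√260)^(3/2)/275)*(-1/64939) = ((2*√65)^(3/2)/275)*(-1/64939) = ((2*√2*65^(¾))/275)*(-1/64939) = (2*√2*65^(¾)/275)*(-1/64939) = -2*√2*65^(¾)/17858225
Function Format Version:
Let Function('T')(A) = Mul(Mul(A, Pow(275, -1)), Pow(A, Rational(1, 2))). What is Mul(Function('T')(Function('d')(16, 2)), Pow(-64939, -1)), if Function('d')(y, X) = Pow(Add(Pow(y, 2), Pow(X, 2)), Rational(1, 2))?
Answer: Mul(Rational(-2, 17858225), Pow(2, Rational(1, 2)), Pow(65, Rational(3, 4))) ≈ -3.6257e-6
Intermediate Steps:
Function('d')(y, X) = Pow(Add(Pow(X, 2), Pow(y, 2)), Rational(1, 2))
Function('T')(A) = Mul(Rational(1, 275), Pow(A, Rational(3, 2))) (Function('T')(A) = Mul(Mul(A, Rational(1, 275)), Pow(A, Rational(1, 2))) = Mul(Mul(Rational(1, 275), A), Pow(A, Rational(1, 2))) = Mul(Rational(1, 275), Pow(A, Rational(3, 2))))
Mul(Function('T')(Function('d')(16, 2)), Pow(-64939, -1)) = Mul(Mul(Rational(1, 275), Pow(Pow(Add(Pow(2, 2), Pow(16, 2)), Rational(1, 2)), Rational(3, 2))), Pow(-64939, -1)) = Mul(Mul(Rational(1, 275), Pow(Pow(Add(4, 256), Rational(1, 2)), Rational(3, 2))), Rational(-1, 64939)) = Mul(Mul(Rational(1, 275), Pow(Pow(260, Rational(1, 2)), Rational(3, 2))), Rational(-1, 64939)) = Mul(Mul(Rational(1, 275), Pow(Mul(2, Pow(65, Rational(1, 2))), Rational(3, 2))), Rational(-1, 64939)) = Mul(Mul(Rational(1, 275), Mul(2, Pow(2, Rational(1, 2)), Pow(65, Rational(3, 4)))), Rational(-1, 64939)) = Mul(Mul(Rational(2, 275), Pow(2, Rational(1, 2)), Pow(65, Rational(3, 4))), Rational(-1, 64939)) = Mul(Rational(-2, 17858225), Pow(2, Rational(1, 2)), Pow(65, Rational(3, 4)))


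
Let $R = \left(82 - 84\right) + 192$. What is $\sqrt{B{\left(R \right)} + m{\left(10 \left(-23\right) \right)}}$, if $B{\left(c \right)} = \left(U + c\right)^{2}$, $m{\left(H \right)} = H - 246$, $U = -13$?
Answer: $\sqrt{30853} \approx 175.65$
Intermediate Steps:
$m{\left(H \right)} = -246 + H$ ($m{\left(H \right)} = H - 246 = -246 + H$)
$R = 190$ ($R = -2 + 192 = 190$)
$B{\left(c \right)} = \left(-13 + c\right)^{2}$
$\sqrt{B{\left(R \right)} + m{\left(10 \left(-23\right) \right)}} = \sqrt{\left(-13 + 190\right)^{2} + \left(-246 + 10 \left(-23\right)\right)} = \sqrt{177^{2} - 476} = \sqrt{31329 - 476} = \sqrt{30853}$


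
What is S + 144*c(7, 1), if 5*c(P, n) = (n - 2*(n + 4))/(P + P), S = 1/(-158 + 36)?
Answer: -79091/4270 ≈ -18.522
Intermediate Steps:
S = -1/122 (S = 1/(-122) = -1/122 ≈ -0.0081967)
c(P, n) = (-8 - n)/(10*P) (c(P, n) = ((n - 2*(n + 4))/(P + P))/5 = ((n - 2*(4 + n))/((2*P)))/5 = ((n + (-8 - 2*n))*(1/(2*P)))/5 = ((-8 - n)*(1/(2*P)))/5 = ((-8 - n)/(2*P))/5 = (-8 - n)/(10*P))
S + 144*c(7, 1) = -1/122 + 144*((⅒)*(-8 - 1*1)/7) = -1/122 + 144*((⅒)*(⅐)*(-8 - 1)) = -1/122 + 144*((⅒)*(⅐)*(-9)) = -1/122 + 144*(-9/70) = -1/122 - 648/35 = -79091/4270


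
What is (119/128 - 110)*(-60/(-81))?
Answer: -69805/864 ≈ -80.793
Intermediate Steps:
(119/128 - 110)*(-60/(-81)) = (119*(1/128) - 110)*(-60*(-1/81)) = (119/128 - 110)*(20/27) = -13961/128*20/27 = -69805/864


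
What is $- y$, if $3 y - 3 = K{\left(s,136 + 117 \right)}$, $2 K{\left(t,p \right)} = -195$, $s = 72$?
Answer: $\frac{63}{2} \approx 31.5$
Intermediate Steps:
$K{\left(t,p \right)} = - \frac{195}{2}$ ($K{\left(t,p \right)} = \frac{1}{2} \left(-195\right) = - \frac{195}{2}$)
$y = - \frac{63}{2}$ ($y = 1 + \frac{1}{3} \left(- \frac{195}{2}\right) = 1 - \frac{65}{2} = - \frac{63}{2} \approx -31.5$)
$- y = \left(-1\right) \left(- \frac{63}{2}\right) = \frac{63}{2}$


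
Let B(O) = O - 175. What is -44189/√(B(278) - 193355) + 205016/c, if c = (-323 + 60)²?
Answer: 205016/69169 + 44189*I*√48313/96626 ≈ 2.964 + 100.52*I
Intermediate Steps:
c = 69169 (c = (-263)² = 69169)
B(O) = -175 + O
-44189/√(B(278) - 193355) + 205016/c = -44189/√((-175 + 278) - 193355) + 205016/69169 = -44189/√(103 - 193355) + 205016*(1/69169) = -44189*(-I*√48313/96626) + 205016/69169 = -(-44189)*I*√48313/96626 + 205016/69169 = 44189*I*√48313/96626 + 205016/69169 = 205016/69169 + 44189*I*√48313/96626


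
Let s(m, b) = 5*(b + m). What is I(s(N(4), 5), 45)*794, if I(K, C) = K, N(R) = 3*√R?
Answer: 43670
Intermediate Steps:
s(m, b) = 5*b + 5*m
I(s(N(4), 5), 45)*794 = (5*5 + 5*(3*√4))*794 = (25 + 5*(3*2))*794 = (25 + 5*6)*794 = (25 + 30)*794 = 55*794 = 43670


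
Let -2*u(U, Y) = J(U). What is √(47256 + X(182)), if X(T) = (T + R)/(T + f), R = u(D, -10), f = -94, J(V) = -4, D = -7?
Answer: √5718229/11 ≈ 217.39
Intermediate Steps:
u(U, Y) = 2 (u(U, Y) = -½*(-4) = 2)
R = 2
X(T) = (2 + T)/(-94 + T) (X(T) = (T + 2)/(T - 94) = (2 + T)/(-94 + T))
√(47256 + X(182)) = √(47256 + (2 + 182)/(-94 + 182)) = √(47256 + 184/88) = √(47256 + (1/88)*184) = √(47256 + 23/11) = √(519839/11) = √5718229/11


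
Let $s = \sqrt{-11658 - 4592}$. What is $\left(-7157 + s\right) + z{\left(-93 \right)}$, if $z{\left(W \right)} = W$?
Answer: $-7250 + 25 i \sqrt{26} \approx -7250.0 + 127.48 i$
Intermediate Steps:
$s = 25 i \sqrt{26}$ ($s = \sqrt{-16250} = 25 i \sqrt{26} \approx 127.48 i$)
$\left(-7157 + s\right) + z{\left(-93 \right)} = \left(-7157 + 25 i \sqrt{26}\right) - 93 = -7250 + 25 i \sqrt{26}$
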